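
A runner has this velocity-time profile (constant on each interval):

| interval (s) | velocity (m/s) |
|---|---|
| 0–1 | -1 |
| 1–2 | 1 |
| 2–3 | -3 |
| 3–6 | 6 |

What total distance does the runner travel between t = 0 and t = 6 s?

23 m

Distance (not displacement) is the total path length: add the absolute areas under v-t.
0–1 s: |-1| × 1 = 1 m
1–2 s: |1| × 1 = 1 m
2–3 s: |-3| × 1 = 3 m
3–6 s: |6| × 3 = 18 m
Total distance = 23 m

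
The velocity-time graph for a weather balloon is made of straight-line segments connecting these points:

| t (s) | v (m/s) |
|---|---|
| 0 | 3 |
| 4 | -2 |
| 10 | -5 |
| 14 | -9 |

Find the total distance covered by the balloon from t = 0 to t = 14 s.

Total distance travelled is ∫|v| dt — sum the magnitudes of each area piece.
0–4 s: v = 0 at t = 2.4 s; triangle areas 3.6 + 1.6 = 5.2 m
4–10 s: |½(-2 + -5)(6)| = 21 m
10–14 s: |½(-5 + -9)(4)| = 28 m
Total distance = 54.2 m

54.2 m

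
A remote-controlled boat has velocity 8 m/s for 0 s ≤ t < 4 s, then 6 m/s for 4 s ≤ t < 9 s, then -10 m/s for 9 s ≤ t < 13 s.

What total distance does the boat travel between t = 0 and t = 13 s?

102 m

Total distance travelled is ∫|v| dt — sum the magnitudes of each area piece.
0–4 s: |8| × 4 = 32 m
4–9 s: |6| × 5 = 30 m
9–13 s: |-10| × 4 = 40 m
Total distance = 102 m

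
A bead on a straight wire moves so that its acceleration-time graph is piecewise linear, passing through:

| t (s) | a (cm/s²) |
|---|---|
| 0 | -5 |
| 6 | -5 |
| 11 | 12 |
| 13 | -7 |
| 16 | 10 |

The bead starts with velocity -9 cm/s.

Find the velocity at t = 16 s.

-12 cm/s

Δv equals the area under the a-t graph; then v = v₀ + Δv.
0–6 s: -5 × 6 = -30 cm/s
6–11 s: ½(-5 + 12)(5) = 17.5 cm/s
11–13 s: ½(12 + -7)(2) = 5 cm/s
13–16 s: ½(-7 + 10)(3) = 4.5 cm/s
Δv = -3 cm/s, so v(16) = -9 + (-3) = -12 cm/s.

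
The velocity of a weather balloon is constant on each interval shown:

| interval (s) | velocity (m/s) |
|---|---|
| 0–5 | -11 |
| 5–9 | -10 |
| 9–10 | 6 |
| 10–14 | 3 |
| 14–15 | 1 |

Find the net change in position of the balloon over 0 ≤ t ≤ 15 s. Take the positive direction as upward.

Net displacement equals the area under the velocity-time graph (areas below the axis count negative).
0–5 s: -11 × 5 = -55 m
5–9 s: -10 × 4 = -40 m
9–10 s: 6 × 1 = 6 m
10–14 s: 3 × 4 = 12 m
14–15 s: 1 × 1 = 1 m
Net displacement = -76 m

-76 m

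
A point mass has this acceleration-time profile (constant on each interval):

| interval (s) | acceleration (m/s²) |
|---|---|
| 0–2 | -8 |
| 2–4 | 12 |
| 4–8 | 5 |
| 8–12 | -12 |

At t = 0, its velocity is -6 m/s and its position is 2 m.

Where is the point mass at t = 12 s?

-6 m

On each constant-a segment, Δv = aΔt and Δx = v₀Δt + ½aΔt²; chain segment to segment.
0–2 s: v starts -6 m/s; Δx = -6·2 + ½·-8·2² = -28 m; v ends -22 m/s.
2–4 s: v starts -22 m/s; Δx = -22·2 + ½·12·2² = -20 m; v ends 2 m/s.
4–8 s: v starts 2 m/s; Δx = 2·4 + ½·5·4² = 48 m; v ends 22 m/s.
8–12 s: v starts 22 m/s; Δx = 22·4 + ½·-12·4² = -8 m; v ends -26 m/s.
x(12) = 2 + Σ Δx = -6 m.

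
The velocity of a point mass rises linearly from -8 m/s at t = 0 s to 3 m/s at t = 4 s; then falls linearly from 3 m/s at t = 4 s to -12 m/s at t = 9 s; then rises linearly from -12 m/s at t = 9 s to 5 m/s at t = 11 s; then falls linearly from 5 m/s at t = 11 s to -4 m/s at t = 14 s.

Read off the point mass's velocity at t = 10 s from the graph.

On 9–11 s the graph is linear from -12 to 5 m/s: v(10) = -12 + (5 − -12)·(10 − 9)/(11 − 9) = -3.5 m/s.

-3.5 m/s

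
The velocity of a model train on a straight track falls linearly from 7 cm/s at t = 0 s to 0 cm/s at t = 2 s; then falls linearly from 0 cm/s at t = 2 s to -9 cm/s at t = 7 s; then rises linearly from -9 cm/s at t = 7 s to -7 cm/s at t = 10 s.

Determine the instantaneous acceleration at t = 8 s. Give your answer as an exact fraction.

Acceleration is the slope of the v-t graph on 7–10 s: (-7 − -9)/(10 − 7) = 2/3 cm/s².

2/3 cm/s²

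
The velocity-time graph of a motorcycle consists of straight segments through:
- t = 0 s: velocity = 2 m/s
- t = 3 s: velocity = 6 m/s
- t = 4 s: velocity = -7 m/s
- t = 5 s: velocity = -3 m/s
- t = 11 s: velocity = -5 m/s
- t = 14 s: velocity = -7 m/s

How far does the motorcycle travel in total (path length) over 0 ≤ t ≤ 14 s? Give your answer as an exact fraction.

1619/26 m

Distance (not displacement) is the total path length: add the absolute areas under v-t.
0–3 s: |½(2 + 6)(3)| = 12 m
3–4 s: v = 0 at t = 45/13 s; triangle areas 18/13 + 49/26 = 85/26 m
4–5 s: |½(-7 + -3)(1)| = 5 m
5–11 s: |½(-3 + -5)(6)| = 24 m
11–14 s: |½(-5 + -7)(3)| = 18 m
Total distance = 1619/26 m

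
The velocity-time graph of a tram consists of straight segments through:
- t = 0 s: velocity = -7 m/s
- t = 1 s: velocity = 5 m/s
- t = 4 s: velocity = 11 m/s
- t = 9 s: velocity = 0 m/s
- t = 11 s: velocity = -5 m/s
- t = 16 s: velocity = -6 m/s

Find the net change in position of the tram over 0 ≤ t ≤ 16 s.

Net displacement equals the area under the velocity-time graph (areas below the axis count negative).
0–1 s: ½(-7 + 5)(1) = -1 m
1–4 s: ½(5 + 11)(3) = 24 m
4–9 s: ½(11 + 0)(5) = 27.5 m
9–11 s: ½(0 + -5)(2) = -5 m
11–16 s: ½(-5 + -6)(5) = -27.5 m
Net displacement = 18 m

18 m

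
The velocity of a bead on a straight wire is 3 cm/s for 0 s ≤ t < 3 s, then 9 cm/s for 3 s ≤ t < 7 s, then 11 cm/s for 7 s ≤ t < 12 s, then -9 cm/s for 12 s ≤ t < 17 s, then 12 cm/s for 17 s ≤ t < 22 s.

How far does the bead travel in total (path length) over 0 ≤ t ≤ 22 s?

205 cm

Distance (not displacement) is the total path length: add the absolute areas under v-t.
0–3 s: |3| × 3 = 9 cm
3–7 s: |9| × 4 = 36 cm
7–12 s: |11| × 5 = 55 cm
12–17 s: |-9| × 5 = 45 cm
17–22 s: |12| × 5 = 60 cm
Total distance = 205 cm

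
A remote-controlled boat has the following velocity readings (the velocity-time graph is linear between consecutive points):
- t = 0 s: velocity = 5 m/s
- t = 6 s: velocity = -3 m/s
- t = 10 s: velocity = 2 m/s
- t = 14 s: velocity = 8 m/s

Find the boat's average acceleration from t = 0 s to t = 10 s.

-0.3 m/s²

Average acceleration = Δv/Δt = (2 − 5)/(10 − 0) = -0.3 m/s².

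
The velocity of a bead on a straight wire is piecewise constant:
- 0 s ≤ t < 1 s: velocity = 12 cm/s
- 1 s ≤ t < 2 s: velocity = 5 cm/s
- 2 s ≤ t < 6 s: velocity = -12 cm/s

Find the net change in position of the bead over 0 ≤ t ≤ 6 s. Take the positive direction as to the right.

Net displacement equals the area under the velocity-time graph (areas below the axis count negative).
0–1 s: 12 × 1 = 12 cm
1–2 s: 5 × 1 = 5 cm
2–6 s: -12 × 4 = -48 cm
Net displacement = -31 cm

-31 cm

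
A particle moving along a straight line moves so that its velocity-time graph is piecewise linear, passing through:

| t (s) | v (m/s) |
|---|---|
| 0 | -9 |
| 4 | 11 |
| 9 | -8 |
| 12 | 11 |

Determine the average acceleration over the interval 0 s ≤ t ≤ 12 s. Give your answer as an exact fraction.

5/3 m/s²

Average acceleration = Δv/Δt = (11 − -9)/(12 − 0) = 5/3 m/s².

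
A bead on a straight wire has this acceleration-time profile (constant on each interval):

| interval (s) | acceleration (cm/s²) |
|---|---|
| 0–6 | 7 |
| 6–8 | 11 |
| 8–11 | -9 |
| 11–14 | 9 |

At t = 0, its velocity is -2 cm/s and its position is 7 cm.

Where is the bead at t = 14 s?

On each constant-a segment, Δv = aΔt and Δx = v₀Δt + ½aΔt²; chain segment to segment.
0–6 s: v starts -2 cm/s; Δx = -2·6 + ½·7·6² = 114 cm; v ends 40 cm/s.
6–8 s: v starts 40 cm/s; Δx = 40·2 + ½·11·2² = 102 cm; v ends 62 cm/s.
8–11 s: v starts 62 cm/s; Δx = 62·3 + ½·-9·3² = 145.5 cm; v ends 35 cm/s.
11–14 s: v starts 35 cm/s; Δx = 35·3 + ½·9·3² = 145.5 cm; v ends 62 cm/s.
x(14) = 7 + Σ Δx = 514 cm.

514 cm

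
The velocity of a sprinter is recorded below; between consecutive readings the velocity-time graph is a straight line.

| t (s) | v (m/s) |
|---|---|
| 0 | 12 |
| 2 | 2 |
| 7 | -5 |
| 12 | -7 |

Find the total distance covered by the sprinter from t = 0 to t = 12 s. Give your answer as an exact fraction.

761/14 m

Distance (not displacement) is the total path length: add the absolute areas under v-t.
0–2 s: |½(12 + 2)(2)| = 14 m
2–7 s: v = 0 at t = 24/7 s; triangle areas 10/7 + 125/14 = 145/14 m
7–12 s: |½(-5 + -7)(5)| = 30 m
Total distance = 761/14 m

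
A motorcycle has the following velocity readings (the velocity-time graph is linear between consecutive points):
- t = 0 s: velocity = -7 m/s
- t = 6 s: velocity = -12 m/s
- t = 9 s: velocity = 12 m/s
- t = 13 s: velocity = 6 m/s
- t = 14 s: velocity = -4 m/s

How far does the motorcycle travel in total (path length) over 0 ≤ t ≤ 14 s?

113.6 m

Distance (not displacement) is the total path length: add the absolute areas under v-t.
0–6 s: |½(-7 + -12)(6)| = 57 m
6–9 s: v = 0 at t = 7.5 s; triangle areas 9 + 9 = 18 m
9–13 s: |½(12 + 6)(4)| = 36 m
13–14 s: v = 0 at t = 13.6 s; triangle areas 1.8 + 0.8 = 2.6 m
Total distance = 113.6 m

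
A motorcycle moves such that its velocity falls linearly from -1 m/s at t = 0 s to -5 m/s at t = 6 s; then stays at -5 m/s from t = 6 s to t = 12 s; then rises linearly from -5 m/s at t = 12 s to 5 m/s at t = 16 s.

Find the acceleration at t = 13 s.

2.5 m/s²

Acceleration is the slope of the v-t graph on 12–16 s: (5 − -5)/(16 − 12) = 2.5 m/s².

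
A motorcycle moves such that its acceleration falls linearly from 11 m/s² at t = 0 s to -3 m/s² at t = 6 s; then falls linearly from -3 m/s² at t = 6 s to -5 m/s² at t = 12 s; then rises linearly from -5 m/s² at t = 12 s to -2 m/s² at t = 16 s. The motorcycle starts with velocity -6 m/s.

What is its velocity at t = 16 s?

Δv equals the area under the a-t graph; then v = v₀ + Δv.
0–6 s: ½(11 + -3)(6) = 24 m/s
6–12 s: ½(-3 + -5)(6) = -24 m/s
12–16 s: ½(-5 + -2)(4) = -14 m/s
Δv = -14 m/s, so v(16) = -6 + (-14) = -20 m/s.

-20 m/s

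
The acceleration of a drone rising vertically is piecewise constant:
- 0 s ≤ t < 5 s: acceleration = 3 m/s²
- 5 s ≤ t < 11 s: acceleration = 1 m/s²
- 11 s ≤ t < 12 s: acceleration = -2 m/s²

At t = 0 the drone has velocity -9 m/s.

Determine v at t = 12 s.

10 m/s

Δv equals the area under the a-t graph; then v = v₀ + Δv.
0–5 s: 3 × 5 = 15 m/s
5–11 s: 1 × 6 = 6 m/s
11–12 s: -2 × 1 = -2 m/s
Δv = 19 m/s, so v(12) = -9 + (19) = 10 m/s.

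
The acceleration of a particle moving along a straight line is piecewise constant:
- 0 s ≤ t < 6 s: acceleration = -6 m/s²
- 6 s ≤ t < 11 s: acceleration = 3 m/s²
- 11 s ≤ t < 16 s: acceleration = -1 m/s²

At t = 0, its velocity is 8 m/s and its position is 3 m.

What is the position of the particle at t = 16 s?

-237 m

On each constant-a segment, Δv = aΔt and Δx = v₀Δt + ½aΔt²; chain segment to segment.
0–6 s: v starts 8 m/s; Δx = 8·6 + ½·-6·6² = -60 m; v ends -28 m/s.
6–11 s: v starts -28 m/s; Δx = -28·5 + ½·3·5² = -102.5 m; v ends -13 m/s.
11–16 s: v starts -13 m/s; Δx = -13·5 + ½·-1·5² = -77.5 m; v ends -18 m/s.
x(16) = 3 + Σ Δx = -237 m.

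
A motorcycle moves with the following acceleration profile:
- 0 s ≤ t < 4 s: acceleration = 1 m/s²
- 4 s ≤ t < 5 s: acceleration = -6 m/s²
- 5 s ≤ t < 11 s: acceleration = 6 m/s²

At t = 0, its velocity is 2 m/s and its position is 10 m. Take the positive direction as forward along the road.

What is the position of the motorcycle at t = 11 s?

On each constant-a segment, Δv = aΔt and Δx = v₀Δt + ½aΔt²; chain segment to segment.
0–4 s: v starts 2 m/s; Δx = 2·4 + ½·1·4² = 16 m; v ends 6 m/s.
4–5 s: v starts 6 m/s; Δx = 6·1 + ½·-6·1² = 3 m; v ends 0 m/s.
5–11 s: v starts 0 m/s; Δx = 0·6 + ½·6·6² = 108 m; v ends 36 m/s.
x(11) = 10 + Σ Δx = 137 m.

137 m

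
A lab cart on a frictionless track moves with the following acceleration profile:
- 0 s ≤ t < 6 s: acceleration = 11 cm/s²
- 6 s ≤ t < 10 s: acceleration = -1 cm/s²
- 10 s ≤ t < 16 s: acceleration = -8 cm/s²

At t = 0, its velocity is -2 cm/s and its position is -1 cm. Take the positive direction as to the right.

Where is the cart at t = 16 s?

649 cm

On each constant-a segment, Δv = aΔt and Δx = v₀Δt + ½aΔt²; chain segment to segment.
0–6 s: v starts -2 cm/s; Δx = -2·6 + ½·11·6² = 186 cm; v ends 64 cm/s.
6–10 s: v starts 64 cm/s; Δx = 64·4 + ½·-1·4² = 248 cm; v ends 60 cm/s.
10–16 s: v starts 60 cm/s; Δx = 60·6 + ½·-8·6² = 216 cm; v ends 12 cm/s.
x(16) = -1 + Σ Δx = 649 cm.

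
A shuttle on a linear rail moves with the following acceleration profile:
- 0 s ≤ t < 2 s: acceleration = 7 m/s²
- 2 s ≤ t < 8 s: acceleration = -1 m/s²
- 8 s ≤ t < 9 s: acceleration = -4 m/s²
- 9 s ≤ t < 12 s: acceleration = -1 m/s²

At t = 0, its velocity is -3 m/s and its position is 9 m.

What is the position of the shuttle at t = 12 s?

On each constant-a segment, Δv = aΔt and Δx = v₀Δt + ½aΔt²; chain segment to segment.
0–2 s: v starts -3 m/s; Δx = -3·2 + ½·7·2² = 8 m; v ends 11 m/s.
2–8 s: v starts 11 m/s; Δx = 11·6 + ½·-1·6² = 48 m; v ends 5 m/s.
8–9 s: v starts 5 m/s; Δx = 5·1 + ½·-4·1² = 3 m; v ends 1 m/s.
9–12 s: v starts 1 m/s; Δx = 1·3 + ½·-1·3² = -1.5 m; v ends -2 m/s.
x(12) = 9 + Σ Δx = 66.5 m.

66.5 m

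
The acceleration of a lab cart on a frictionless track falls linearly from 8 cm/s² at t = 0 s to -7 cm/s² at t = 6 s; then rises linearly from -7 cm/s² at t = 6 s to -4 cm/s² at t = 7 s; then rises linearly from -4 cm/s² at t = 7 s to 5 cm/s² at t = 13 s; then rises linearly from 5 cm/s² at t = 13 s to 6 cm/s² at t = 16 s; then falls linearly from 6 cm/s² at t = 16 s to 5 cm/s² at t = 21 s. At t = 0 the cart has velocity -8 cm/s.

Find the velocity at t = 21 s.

36.5 cm/s

Δv equals the area under the a-t graph; then v = v₀ + Δv.
0–6 s: ½(8 + -7)(6) = 3 cm/s
6–7 s: ½(-7 + -4)(1) = -5.5 cm/s
7–13 s: ½(-4 + 5)(6) = 3 cm/s
13–16 s: ½(5 + 6)(3) = 16.5 cm/s
16–21 s: ½(6 + 5)(5) = 27.5 cm/s
Δv = 44.5 cm/s, so v(21) = -8 + (44.5) = 36.5 cm/s.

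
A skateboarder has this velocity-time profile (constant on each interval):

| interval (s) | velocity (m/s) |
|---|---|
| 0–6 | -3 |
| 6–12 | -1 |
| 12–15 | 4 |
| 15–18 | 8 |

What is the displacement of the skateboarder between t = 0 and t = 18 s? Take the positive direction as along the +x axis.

12 m

Displacement is the signed area under the v-t curve.
0–6 s: -3 × 6 = -18 m
6–12 s: -1 × 6 = -6 m
12–15 s: 4 × 3 = 12 m
15–18 s: 8 × 3 = 24 m
Net displacement = 12 m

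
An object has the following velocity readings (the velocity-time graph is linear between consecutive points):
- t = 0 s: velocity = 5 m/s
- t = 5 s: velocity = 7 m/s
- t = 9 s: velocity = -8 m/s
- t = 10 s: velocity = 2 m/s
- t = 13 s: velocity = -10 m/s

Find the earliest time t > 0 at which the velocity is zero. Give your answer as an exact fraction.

t = 103/15 s

v changes sign on 5–9 s (from 7 to -8); the graph is linear there, so v = 0 at t = 5 + (-7)·(9 − 5)/(-8 − 7) = 103/15 s.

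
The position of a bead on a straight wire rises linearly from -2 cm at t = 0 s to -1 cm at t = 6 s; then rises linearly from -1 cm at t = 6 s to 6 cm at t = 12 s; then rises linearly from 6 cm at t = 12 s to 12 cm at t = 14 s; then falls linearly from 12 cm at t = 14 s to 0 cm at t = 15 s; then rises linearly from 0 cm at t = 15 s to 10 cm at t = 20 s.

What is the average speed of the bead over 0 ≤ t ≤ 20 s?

1.8 cm/s

Average speed = (total path length)/(elapsed time); on a piecewise-linear x-t graph the path length is Σ|Δx|.
0–6 s: |Δx| = |-1 − -2| = 1 cm
6–12 s: |Δx| = |6 − -1| = 7 cm
12–14 s: |Δx| = |12 − 6| = 6 cm
14–15 s: |Δx| = |0 − 12| = 12 cm
15–20 s: |Δx| = |10 − 0| = 10 cm
Total path = 36 cm; average speed = 36/20 = 1.8 cm/s.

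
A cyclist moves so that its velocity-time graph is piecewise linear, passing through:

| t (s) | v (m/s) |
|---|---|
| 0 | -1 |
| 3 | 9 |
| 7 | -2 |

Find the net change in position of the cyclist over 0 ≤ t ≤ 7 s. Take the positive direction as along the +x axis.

Displacement is the signed area under the v-t curve.
0–3 s: ½(-1 + 9)(3) = 12 m
3–7 s: ½(9 + -2)(4) = 14 m
Net displacement = 26 m

26 m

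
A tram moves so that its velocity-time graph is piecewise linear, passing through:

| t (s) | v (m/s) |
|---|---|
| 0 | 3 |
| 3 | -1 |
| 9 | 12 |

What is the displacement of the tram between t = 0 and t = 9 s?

Displacement is the signed area under the v-t curve.
0–3 s: ½(3 + -1)(3) = 3 m
3–9 s: ½(-1 + 12)(6) = 33 m
Net displacement = 36 m

36 m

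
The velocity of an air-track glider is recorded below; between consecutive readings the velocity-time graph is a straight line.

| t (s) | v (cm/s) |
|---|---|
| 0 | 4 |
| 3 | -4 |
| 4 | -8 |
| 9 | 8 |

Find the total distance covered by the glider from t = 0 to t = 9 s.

32 cm

Total distance travelled is ∫|v| dt — sum the magnitudes of each area piece.
0–3 s: v = 0 at t = 1.5 s; triangle areas 3 + 3 = 6 cm
3–4 s: |½(-4 + -8)(1)| = 6 cm
4–9 s: v = 0 at t = 6.5 s; triangle areas 10 + 10 = 20 cm
Total distance = 32 cm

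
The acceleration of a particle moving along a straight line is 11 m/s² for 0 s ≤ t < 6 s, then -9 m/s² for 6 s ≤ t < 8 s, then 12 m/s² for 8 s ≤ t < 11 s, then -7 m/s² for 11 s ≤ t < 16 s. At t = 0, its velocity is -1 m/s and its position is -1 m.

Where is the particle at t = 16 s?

825.5 m

On each constant-a segment, Δv = aΔt and Δx = v₀Δt + ½aΔt²; chain segment to segment.
0–6 s: v starts -1 m/s; Δx = -1·6 + ½·11·6² = 192 m; v ends 65 m/s.
6–8 s: v starts 65 m/s; Δx = 65·2 + ½·-9·2² = 112 m; v ends 47 m/s.
8–11 s: v starts 47 m/s; Δx = 47·3 + ½·12·3² = 195 m; v ends 83 m/s.
11–16 s: v starts 83 m/s; Δx = 83·5 + ½·-7·5² = 327.5 m; v ends 48 m/s.
x(16) = -1 + Σ Δx = 825.5 m.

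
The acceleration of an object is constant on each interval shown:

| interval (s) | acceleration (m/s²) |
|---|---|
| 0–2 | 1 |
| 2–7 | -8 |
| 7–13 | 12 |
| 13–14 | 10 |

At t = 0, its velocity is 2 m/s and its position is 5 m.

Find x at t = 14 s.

On each constant-a segment, Δv = aΔt and Δx = v₀Δt + ½aΔt²; chain segment to segment.
0–2 s: v starts 2 m/s; Δx = 2·2 + ½·1·2² = 6 m; v ends 4 m/s.
2–7 s: v starts 4 m/s; Δx = 4·5 + ½·-8·5² = -80 m; v ends -36 m/s.
7–13 s: v starts -36 m/s; Δx = -36·6 + ½·12·6² = 0 m; v ends 36 m/s.
13–14 s: v starts 36 m/s; Δx = 36·1 + ½·10·1² = 41 m; v ends 46 m/s.
x(14) = 5 + Σ Δx = -28 m.

-28 m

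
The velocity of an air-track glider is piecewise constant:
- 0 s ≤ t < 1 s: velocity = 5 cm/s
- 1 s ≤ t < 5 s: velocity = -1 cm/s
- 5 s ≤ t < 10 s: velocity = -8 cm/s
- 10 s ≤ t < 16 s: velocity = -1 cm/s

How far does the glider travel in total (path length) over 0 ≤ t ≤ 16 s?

Total distance travelled is ∫|v| dt — sum the magnitudes of each area piece.
0–1 s: |5| × 1 = 5 cm
1–5 s: |-1| × 4 = 4 cm
5–10 s: |-8| × 5 = 40 cm
10–16 s: |-1| × 6 = 6 cm
Total distance = 55 cm

55 cm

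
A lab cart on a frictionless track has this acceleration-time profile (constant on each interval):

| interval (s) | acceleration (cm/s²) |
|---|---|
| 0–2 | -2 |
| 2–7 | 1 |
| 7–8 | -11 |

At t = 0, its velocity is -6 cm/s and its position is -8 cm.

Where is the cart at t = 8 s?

-72 cm

On each constant-a segment, Δv = aΔt and Δx = v₀Δt + ½aΔt²; chain segment to segment.
0–2 s: v starts -6 cm/s; Δx = -6·2 + ½·-2·2² = -16 cm; v ends -10 cm/s.
2–7 s: v starts -10 cm/s; Δx = -10·5 + ½·1·5² = -37.5 cm; v ends -5 cm/s.
7–8 s: v starts -5 cm/s; Δx = -5·1 + ½·-11·1² = -10.5 cm; v ends -16 cm/s.
x(8) = -8 + Σ Δx = -72 cm.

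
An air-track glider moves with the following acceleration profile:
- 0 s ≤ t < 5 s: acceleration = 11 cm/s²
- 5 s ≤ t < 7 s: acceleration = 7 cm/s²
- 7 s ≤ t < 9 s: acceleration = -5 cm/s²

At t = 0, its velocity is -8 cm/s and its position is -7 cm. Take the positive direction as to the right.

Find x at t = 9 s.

On each constant-a segment, Δv = aΔt and Δx = v₀Δt + ½aΔt²; chain segment to segment.
0–5 s: v starts -8 cm/s; Δx = -8·5 + ½·11·5² = 97.5 cm; v ends 47 cm/s.
5–7 s: v starts 47 cm/s; Δx = 47·2 + ½·7·2² = 108 cm; v ends 61 cm/s.
7–9 s: v starts 61 cm/s; Δx = 61·2 + ½·-5·2² = 112 cm; v ends 51 cm/s.
x(9) = -7 + Σ Δx = 310.5 cm.

310.5 cm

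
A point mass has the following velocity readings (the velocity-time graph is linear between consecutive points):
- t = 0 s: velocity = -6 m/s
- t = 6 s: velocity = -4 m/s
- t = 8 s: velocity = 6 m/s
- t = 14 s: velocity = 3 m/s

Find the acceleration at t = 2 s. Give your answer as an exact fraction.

Acceleration is the slope of the v-t graph on 0–6 s: (-4 − -6)/(6 − 0) = 1/3 m/s².

1/3 m/s²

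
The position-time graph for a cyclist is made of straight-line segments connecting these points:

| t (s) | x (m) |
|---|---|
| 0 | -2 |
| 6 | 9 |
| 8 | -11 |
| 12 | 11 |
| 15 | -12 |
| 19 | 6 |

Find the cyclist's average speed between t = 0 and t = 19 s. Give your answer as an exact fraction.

94/19 m/s

Average speed = (total path length)/(elapsed time); on a piecewise-linear x-t graph the path length is Σ|Δx|.
0–6 s: |Δx| = |9 − -2| = 11 m
6–8 s: |Δx| = |-11 − 9| = 20 m
8–12 s: |Δx| = |11 − -11| = 22 m
12–15 s: |Δx| = |-12 − 11| = 23 m
15–19 s: |Δx| = |6 − -12| = 18 m
Total path = 94 m; average speed = 94/19 = 94/19 m/s.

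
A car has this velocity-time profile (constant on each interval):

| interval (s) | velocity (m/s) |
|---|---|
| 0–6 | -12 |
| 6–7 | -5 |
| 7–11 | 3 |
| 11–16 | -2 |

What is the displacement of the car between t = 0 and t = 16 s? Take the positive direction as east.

Net displacement equals the area under the velocity-time graph (areas below the axis count negative).
0–6 s: -12 × 6 = -72 m
6–7 s: -5 × 1 = -5 m
7–11 s: 3 × 4 = 12 m
11–16 s: -2 × 5 = -10 m
Net displacement = -75 m

-75 m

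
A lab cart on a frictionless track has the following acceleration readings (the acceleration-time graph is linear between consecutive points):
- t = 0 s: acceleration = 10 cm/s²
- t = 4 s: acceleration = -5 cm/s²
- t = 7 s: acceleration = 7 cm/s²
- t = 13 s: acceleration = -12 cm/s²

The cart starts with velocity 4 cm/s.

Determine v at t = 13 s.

Δv equals the area under the a-t graph; then v = v₀ + Δv.
0–4 s: ½(10 + -5)(4) = 10 cm/s
4–7 s: ½(-5 + 7)(3) = 3 cm/s
7–13 s: ½(7 + -12)(6) = -15 cm/s
Δv = -2 cm/s, so v(13) = 4 + (-2) = 2 cm/s.

2 cm/s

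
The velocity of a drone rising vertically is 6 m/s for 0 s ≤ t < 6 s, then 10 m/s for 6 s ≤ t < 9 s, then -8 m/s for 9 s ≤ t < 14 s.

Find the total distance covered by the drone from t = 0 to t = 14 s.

Distance (not displacement) is the total path length: add the absolute areas under v-t.
0–6 s: |6| × 6 = 36 m
6–9 s: |10| × 3 = 30 m
9–14 s: |-8| × 5 = 40 m
Total distance = 106 m

106 m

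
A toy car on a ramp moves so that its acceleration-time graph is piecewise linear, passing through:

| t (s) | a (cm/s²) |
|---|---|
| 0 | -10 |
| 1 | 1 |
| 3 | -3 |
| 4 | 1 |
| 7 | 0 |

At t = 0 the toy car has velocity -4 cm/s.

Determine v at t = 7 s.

-10 cm/s

Δv equals the area under the a-t graph; then v = v₀ + Δv.
0–1 s: ½(-10 + 1)(1) = -4.5 cm/s
1–3 s: ½(1 + -3)(2) = -2 cm/s
3–4 s: ½(-3 + 1)(1) = -1 cm/s
4–7 s: ½(1 + 0)(3) = 1.5 cm/s
Δv = -6 cm/s, so v(7) = -4 + (-6) = -10 cm/s.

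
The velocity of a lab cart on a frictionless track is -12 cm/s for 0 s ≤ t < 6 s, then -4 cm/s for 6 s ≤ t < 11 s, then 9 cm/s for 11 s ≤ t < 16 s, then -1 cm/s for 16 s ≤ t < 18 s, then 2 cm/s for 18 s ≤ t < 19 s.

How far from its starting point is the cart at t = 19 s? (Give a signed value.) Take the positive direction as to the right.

Displacement is the signed area under the v-t curve.
0–6 s: -12 × 6 = -72 cm
6–11 s: -4 × 5 = -20 cm
11–16 s: 9 × 5 = 45 cm
16–18 s: -1 × 2 = -2 cm
18–19 s: 2 × 1 = 2 cm
Net displacement = -47 cm

-47 cm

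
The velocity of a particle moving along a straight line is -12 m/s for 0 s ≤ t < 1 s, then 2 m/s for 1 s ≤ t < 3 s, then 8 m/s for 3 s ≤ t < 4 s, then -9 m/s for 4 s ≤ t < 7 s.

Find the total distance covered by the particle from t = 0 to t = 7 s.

51 m

Total distance travelled is ∫|v| dt — sum the magnitudes of each area piece.
0–1 s: |-12| × 1 = 12 m
1–3 s: |2| × 2 = 4 m
3–4 s: |8| × 1 = 8 m
4–7 s: |-9| × 3 = 27 m
Total distance = 51 m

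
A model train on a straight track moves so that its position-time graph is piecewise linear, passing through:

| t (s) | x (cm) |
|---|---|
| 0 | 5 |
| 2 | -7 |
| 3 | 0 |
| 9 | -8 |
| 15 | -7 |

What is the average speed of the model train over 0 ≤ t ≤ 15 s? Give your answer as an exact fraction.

Average speed = (total path length)/(elapsed time); on a piecewise-linear x-t graph the path length is Σ|Δx|.
0–2 s: |Δx| = |-7 − 5| = 12 cm
2–3 s: |Δx| = |0 − -7| = 7 cm
3–9 s: |Δx| = |-8 − 0| = 8 cm
9–15 s: |Δx| = |-7 − -8| = 1 cm
Total path = 28 cm; average speed = 28/15 = 28/15 cm/s.

28/15 cm/s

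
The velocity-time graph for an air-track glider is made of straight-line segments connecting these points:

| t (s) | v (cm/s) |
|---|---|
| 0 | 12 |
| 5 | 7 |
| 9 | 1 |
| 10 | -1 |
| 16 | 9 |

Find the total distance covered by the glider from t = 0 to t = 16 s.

88.6 cm

Distance (not displacement) is the total path length: add the absolute areas under v-t.
0–5 s: |½(12 + 7)(5)| = 47.5 cm
5–9 s: |½(7 + 1)(4)| = 16 cm
9–10 s: v = 0 at t = 9.5 s; triangle areas 0.25 + 0.25 = 0.5 cm
10–16 s: v = 0 at t = 10.6 s; triangle areas 0.3 + 24.3 = 24.6 cm
Total distance = 88.6 cm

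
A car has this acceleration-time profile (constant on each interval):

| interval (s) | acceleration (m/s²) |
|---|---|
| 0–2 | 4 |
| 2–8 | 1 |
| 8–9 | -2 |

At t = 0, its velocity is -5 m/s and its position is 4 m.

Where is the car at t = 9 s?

On each constant-a segment, Δv = aΔt and Δx = v₀Δt + ½aΔt²; chain segment to segment.
0–2 s: v starts -5 m/s; Δx = -5·2 + ½·4·2² = -2 m; v ends 3 m/s.
2–8 s: v starts 3 m/s; Δx = 3·6 + ½·1·6² = 36 m; v ends 9 m/s.
8–9 s: v starts 9 m/s; Δx = 9·1 + ½·-2·1² = 8 m; v ends 7 m/s.
x(9) = 4 + Σ Δx = 46 m.

46 m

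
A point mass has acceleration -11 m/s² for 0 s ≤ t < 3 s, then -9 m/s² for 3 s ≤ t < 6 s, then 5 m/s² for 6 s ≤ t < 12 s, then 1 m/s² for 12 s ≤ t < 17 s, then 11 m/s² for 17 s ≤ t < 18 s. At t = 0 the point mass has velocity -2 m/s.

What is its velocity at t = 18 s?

Δv equals the area under the a-t graph; then v = v₀ + Δv.
0–3 s: -11 × 3 = -33 m/s
3–6 s: -9 × 3 = -27 m/s
6–12 s: 5 × 6 = 30 m/s
12–17 s: 1 × 5 = 5 m/s
17–18 s: 11 × 1 = 11 m/s
Δv = -14 m/s, so v(18) = -2 + (-14) = -16 m/s.

-16 m/s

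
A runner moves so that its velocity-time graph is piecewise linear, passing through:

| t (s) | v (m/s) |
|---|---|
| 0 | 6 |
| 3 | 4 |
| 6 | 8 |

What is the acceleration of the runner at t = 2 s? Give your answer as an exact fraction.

Acceleration is the slope of the v-t graph on 0–3 s: (4 − 6)/(3 − 0) = -2/3 m/s².

-2/3 m/s²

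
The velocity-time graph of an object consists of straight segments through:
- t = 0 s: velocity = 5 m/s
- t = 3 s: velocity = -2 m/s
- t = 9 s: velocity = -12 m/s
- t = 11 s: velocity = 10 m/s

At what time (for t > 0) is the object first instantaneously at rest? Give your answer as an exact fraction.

v changes sign on 0–3 s (from 5 to -2); the graph is linear there, so v = 0 at t = 0 + (-5)·(3 − 0)/(-2 − 5) = 15/7 s.

t = 15/7 s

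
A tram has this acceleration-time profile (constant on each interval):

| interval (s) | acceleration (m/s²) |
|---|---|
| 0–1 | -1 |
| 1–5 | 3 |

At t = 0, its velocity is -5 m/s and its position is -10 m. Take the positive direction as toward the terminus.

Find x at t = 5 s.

-15.5 m

On each constant-a segment, Δv = aΔt and Δx = v₀Δt + ½aΔt²; chain segment to segment.
0–1 s: v starts -5 m/s; Δx = -5·1 + ½·-1·1² = -5.5 m; v ends -6 m/s.
1–5 s: v starts -6 m/s; Δx = -6·4 + ½·3·4² = 0 m; v ends 6 m/s.
x(5) = -10 + Σ Δx = -15.5 m.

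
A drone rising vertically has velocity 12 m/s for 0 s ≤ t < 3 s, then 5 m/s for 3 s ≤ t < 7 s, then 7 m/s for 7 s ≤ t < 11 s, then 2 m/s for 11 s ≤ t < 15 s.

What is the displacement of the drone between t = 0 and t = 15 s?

Displacement is the signed area under the v-t curve.
0–3 s: 12 × 3 = 36 m
3–7 s: 5 × 4 = 20 m
7–11 s: 7 × 4 = 28 m
11–15 s: 2 × 4 = 8 m
Net displacement = 92 m

92 m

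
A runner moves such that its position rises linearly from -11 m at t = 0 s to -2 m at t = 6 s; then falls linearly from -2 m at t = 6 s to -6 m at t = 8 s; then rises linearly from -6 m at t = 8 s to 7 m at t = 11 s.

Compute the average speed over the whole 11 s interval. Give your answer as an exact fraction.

26/11 m/s

Average speed = (total path length)/(elapsed time); on a piecewise-linear x-t graph the path length is Σ|Δx|.
0–6 s: |Δx| = |-2 − -11| = 9 m
6–8 s: |Δx| = |-6 − -2| = 4 m
8–11 s: |Δx| = |7 − -6| = 13 m
Total path = 26 m; average speed = 26/11 = 26/11 m/s.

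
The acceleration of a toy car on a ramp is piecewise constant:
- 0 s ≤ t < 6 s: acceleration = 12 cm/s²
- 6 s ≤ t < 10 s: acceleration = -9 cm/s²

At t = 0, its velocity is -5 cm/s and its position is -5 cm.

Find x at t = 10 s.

377 cm

On each constant-a segment, Δv = aΔt and Δx = v₀Δt + ½aΔt²; chain segment to segment.
0–6 s: v starts -5 cm/s; Δx = -5·6 + ½·12·6² = 186 cm; v ends 67 cm/s.
6–10 s: v starts 67 cm/s; Δx = 67·4 + ½·-9·4² = 196 cm; v ends 31 cm/s.
x(10) = -5 + Σ Δx = 377 cm.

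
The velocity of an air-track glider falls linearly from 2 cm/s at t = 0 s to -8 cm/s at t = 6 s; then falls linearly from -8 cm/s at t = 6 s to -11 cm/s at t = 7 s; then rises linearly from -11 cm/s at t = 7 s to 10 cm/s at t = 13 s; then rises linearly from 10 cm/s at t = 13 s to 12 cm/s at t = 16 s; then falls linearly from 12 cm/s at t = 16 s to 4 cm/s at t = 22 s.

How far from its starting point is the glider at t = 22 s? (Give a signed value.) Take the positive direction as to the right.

Net displacement equals the area under the velocity-time graph (areas below the axis count negative).
0–6 s: ½(2 + -8)(6) = -18 cm
6–7 s: ½(-8 + -11)(1) = -9.5 cm
7–13 s: ½(-11 + 10)(6) = -3 cm
13–16 s: ½(10 + 12)(3) = 33 cm
16–22 s: ½(12 + 4)(6) = 48 cm
Net displacement = 50.5 cm

50.5 cm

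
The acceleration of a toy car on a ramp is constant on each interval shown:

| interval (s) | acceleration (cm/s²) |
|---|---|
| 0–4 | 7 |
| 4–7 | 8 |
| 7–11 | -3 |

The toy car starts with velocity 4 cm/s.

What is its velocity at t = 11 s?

44 cm/s

Δv equals the area under the a-t graph; then v = v₀ + Δv.
0–4 s: 7 × 4 = 28 cm/s
4–7 s: 8 × 3 = 24 cm/s
7–11 s: -3 × 4 = -12 cm/s
Δv = 40 cm/s, so v(11) = 4 + (40) = 44 cm/s.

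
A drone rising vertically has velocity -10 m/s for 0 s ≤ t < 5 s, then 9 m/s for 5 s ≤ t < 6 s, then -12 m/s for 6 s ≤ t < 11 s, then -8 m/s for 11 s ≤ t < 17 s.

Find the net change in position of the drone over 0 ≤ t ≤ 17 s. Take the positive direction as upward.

Displacement is the signed area under the v-t curve.
0–5 s: -10 × 5 = -50 m
5–6 s: 9 × 1 = 9 m
6–11 s: -12 × 5 = -60 m
11–17 s: -8 × 6 = -48 m
Net displacement = -149 m

-149 m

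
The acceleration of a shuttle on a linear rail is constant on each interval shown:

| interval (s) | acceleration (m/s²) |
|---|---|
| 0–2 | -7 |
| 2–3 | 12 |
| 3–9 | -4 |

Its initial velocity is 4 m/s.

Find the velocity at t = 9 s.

Δv equals the area under the a-t graph; then v = v₀ + Δv.
0–2 s: -7 × 2 = -14 m/s
2–3 s: 12 × 1 = 12 m/s
3–9 s: -4 × 6 = -24 m/s
Δv = -26 m/s, so v(9) = 4 + (-26) = -22 m/s.

-22 m/s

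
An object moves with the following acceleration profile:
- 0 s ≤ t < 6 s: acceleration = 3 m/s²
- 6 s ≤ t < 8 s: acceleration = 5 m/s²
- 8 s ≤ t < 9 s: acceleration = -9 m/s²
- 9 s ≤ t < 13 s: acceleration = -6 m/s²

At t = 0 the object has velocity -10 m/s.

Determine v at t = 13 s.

Δv equals the area under the a-t graph; then v = v₀ + Δv.
0–6 s: 3 × 6 = 18 m/s
6–8 s: 5 × 2 = 10 m/s
8–9 s: -9 × 1 = -9 m/s
9–13 s: -6 × 4 = -24 m/s
Δv = -5 m/s, so v(13) = -10 + (-5) = -15 m/s.

-15 m/s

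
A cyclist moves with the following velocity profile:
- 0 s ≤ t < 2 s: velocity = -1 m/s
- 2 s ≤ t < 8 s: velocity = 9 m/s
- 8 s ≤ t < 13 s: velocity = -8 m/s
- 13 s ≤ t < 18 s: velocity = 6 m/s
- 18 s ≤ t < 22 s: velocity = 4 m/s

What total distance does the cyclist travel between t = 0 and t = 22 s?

Total distance travelled is ∫|v| dt — sum the magnitudes of each area piece.
0–2 s: |-1| × 2 = 2 m
2–8 s: |9| × 6 = 54 m
8–13 s: |-8| × 5 = 40 m
13–18 s: |6| × 5 = 30 m
18–22 s: |4| × 4 = 16 m
Total distance = 142 m

142 m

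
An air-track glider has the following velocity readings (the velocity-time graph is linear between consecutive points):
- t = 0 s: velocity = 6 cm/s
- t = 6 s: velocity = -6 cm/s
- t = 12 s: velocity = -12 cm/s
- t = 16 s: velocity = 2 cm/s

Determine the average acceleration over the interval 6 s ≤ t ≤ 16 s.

0.8 cm/s²

Average acceleration = Δv/Δt = (2 − -6)/(16 − 6) = 0.8 cm/s².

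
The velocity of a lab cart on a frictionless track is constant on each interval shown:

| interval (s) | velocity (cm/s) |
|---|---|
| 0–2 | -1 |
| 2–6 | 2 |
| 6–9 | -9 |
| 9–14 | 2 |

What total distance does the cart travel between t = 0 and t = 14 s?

47 cm

Total distance travelled is ∫|v| dt — sum the magnitudes of each area piece.
0–2 s: |-1| × 2 = 2 cm
2–6 s: |2| × 4 = 8 cm
6–9 s: |-9| × 3 = 27 cm
9–14 s: |2| × 5 = 10 cm
Total distance = 47 cm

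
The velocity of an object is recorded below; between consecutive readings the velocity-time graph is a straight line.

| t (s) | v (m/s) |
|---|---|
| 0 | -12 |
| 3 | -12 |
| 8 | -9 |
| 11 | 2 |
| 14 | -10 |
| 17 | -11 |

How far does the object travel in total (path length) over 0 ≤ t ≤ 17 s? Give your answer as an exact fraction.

3181/22 m

Distance (not displacement) is the total path length: add the absolute areas under v-t.
0–3 s: |-12| × 3 = 36 m
3–8 s: |½(-12 + -9)(5)| = 52.5 m
8–11 s: v = 0 at t = 115/11 s; triangle areas 243/22 + 6/11 = 255/22 m
11–14 s: v = 0 at t = 11.5 s; triangle areas 0.5 + 12.5 = 13 m
14–17 s: |½(-10 + -11)(3)| = 31.5 m
Total distance = 3181/22 m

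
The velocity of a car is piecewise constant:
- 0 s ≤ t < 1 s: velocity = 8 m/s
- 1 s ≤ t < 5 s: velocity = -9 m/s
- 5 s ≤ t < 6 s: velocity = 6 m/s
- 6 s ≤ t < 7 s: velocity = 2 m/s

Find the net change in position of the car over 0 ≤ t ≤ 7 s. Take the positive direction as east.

-20 m

Displacement is the signed area under the v-t curve.
0–1 s: 8 × 1 = 8 m
1–5 s: -9 × 4 = -36 m
5–6 s: 6 × 1 = 6 m
6–7 s: 2 × 1 = 2 m
Net displacement = -20 m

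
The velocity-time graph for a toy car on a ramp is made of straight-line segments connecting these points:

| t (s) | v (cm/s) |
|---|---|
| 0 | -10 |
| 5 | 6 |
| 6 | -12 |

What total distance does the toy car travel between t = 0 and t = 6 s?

Total distance travelled is ∫|v| dt — sum the magnitudes of each area piece.
0–5 s: v = 0 at t = 3.125 s; triangle areas 15.625 + 5.625 = 21.25 cm
5–6 s: v = 0 at t = 16/3 s; triangle areas 1 + 4 = 5 cm
Total distance = 26.25 cm

26.25 cm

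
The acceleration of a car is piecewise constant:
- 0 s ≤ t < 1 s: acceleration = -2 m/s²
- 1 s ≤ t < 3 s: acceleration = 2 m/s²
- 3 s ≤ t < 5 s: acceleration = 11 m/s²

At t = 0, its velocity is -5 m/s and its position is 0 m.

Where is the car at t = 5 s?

0 m

On each constant-a segment, Δv = aΔt and Δx = v₀Δt + ½aΔt²; chain segment to segment.
0–1 s: v starts -5 m/s; Δx = -5·1 + ½·-2·1² = -6 m; v ends -7 m/s.
1–3 s: v starts -7 m/s; Δx = -7·2 + ½·2·2² = -10 m; v ends -3 m/s.
3–5 s: v starts -3 m/s; Δx = -3·2 + ½·11·2² = 16 m; v ends 19 m/s.
x(5) = 0 + Σ Δx = 0 m.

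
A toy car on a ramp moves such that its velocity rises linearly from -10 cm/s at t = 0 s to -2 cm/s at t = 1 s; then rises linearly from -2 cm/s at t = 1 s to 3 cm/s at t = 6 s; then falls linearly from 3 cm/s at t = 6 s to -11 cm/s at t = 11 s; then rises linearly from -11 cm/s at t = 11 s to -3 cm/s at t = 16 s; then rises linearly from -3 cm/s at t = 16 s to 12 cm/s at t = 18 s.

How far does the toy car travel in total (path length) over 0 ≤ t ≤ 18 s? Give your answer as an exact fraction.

2832/35 cm

Distance (not displacement) is the total path length: add the absolute areas under v-t.
0–1 s: |½(-10 + -2)(1)| = 6 cm
1–6 s: v = 0 at t = 3 s; triangle areas 2 + 4.5 = 6.5 cm
6–11 s: v = 0 at t = 99/14 s; triangle areas 45/28 + 605/28 = 325/14 cm
11–16 s: |½(-11 + -3)(5)| = 35 cm
16–18 s: v = 0 at t = 16.4 s; triangle areas 0.6 + 9.6 = 10.2 cm
Total distance = 2832/35 cm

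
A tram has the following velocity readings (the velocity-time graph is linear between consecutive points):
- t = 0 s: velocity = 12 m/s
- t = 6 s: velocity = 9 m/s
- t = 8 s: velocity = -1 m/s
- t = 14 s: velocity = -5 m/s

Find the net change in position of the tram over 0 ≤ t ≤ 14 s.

Displacement is the signed area under the v-t curve.
0–6 s: ½(12 + 9)(6) = 63 m
6–8 s: ½(9 + -1)(2) = 8 m
8–14 s: ½(-1 + -5)(6) = -18 m
Net displacement = 53 m

53 m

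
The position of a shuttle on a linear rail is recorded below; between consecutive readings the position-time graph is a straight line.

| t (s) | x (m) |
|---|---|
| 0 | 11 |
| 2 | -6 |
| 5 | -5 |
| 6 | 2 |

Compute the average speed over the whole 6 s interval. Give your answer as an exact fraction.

25/6 m/s

Average speed = (total path length)/(elapsed time); on a piecewise-linear x-t graph the path length is Σ|Δx|.
0–2 s: |Δx| = |-6 − 11| = 17 m
2–5 s: |Δx| = |-5 − -6| = 1 m
5–6 s: |Δx| = |2 − -5| = 7 m
Total path = 25 m; average speed = 25/6 = 25/6 m/s.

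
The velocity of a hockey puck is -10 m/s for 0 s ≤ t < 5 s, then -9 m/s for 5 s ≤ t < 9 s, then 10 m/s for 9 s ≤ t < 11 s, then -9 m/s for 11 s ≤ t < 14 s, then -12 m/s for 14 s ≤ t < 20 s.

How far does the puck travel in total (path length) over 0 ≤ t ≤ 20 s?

205 m

Distance (not displacement) is the total path length: add the absolute areas under v-t.
0–5 s: |-10| × 5 = 50 m
5–9 s: |-9| × 4 = 36 m
9–11 s: |10| × 2 = 20 m
11–14 s: |-9| × 3 = 27 m
14–20 s: |-12| × 6 = 72 m
Total distance = 205 m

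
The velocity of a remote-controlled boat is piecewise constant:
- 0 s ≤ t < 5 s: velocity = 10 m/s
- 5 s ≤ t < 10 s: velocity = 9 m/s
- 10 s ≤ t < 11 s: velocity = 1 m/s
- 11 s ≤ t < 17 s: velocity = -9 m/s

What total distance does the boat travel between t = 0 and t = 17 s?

Total distance travelled is ∫|v| dt — sum the magnitudes of each area piece.
0–5 s: |10| × 5 = 50 m
5–10 s: |9| × 5 = 45 m
10–11 s: |1| × 1 = 1 m
11–17 s: |-9| × 6 = 54 m
Total distance = 150 m

150 m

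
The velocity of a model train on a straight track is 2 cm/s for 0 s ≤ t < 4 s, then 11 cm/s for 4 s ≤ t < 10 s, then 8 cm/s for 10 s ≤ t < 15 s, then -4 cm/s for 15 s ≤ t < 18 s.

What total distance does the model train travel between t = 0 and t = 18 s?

Total distance travelled is ∫|v| dt — sum the magnitudes of each area piece.
0–4 s: |2| × 4 = 8 cm
4–10 s: |11| × 6 = 66 cm
10–15 s: |8| × 5 = 40 cm
15–18 s: |-4| × 3 = 12 cm
Total distance = 126 cm

126 cm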